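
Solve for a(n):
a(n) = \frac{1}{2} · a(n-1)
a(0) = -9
Pure geometric recurrence with ratio \frac{1}{2}.
By induction a(n) = a(0) · (\frac{1}{2})^n = - 9 \cdot 2^{- n}.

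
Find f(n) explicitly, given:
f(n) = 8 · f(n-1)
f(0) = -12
Pure geometric recurrence with ratio 8.
By induction f(n) = f(0) · (8)^n = - 12 \cdot 8^{n}.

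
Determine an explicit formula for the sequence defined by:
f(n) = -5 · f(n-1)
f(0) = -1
Pure geometric recurrence with ratio -5.
By induction f(n) = f(0) · (-5)^n = - \left(-5\right)^{n}.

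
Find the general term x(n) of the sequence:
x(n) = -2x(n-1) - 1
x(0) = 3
First-order linear non-homogeneous.
Homogeneous solution: x_h(n) = A·(-2)^n.
Try constant particular solution x_p = K: K = -2K - 1 ⇒ K = - \frac{1}{3}.
General: x(n) = A·(-2)^n - \frac{1}{3}.
Apply x(0) = 3: A - \frac{1}{3} = 3 ⇒ A = \frac{10}{3}.
So x(n) = \frac{10 \left(-2\right)^{n}}{3} - \frac{1}{3}.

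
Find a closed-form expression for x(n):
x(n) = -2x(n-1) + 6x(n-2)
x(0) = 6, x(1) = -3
Characteristic equation: x² + 2x - 6 = 0.
Discriminant Δ = (-2)² + 4·(6) = 28.
Roots r₁,₂ = (-2 ± √28)/2, so r₁ = -1 + \sqrt{7}, r₂ = - \sqrt{7} - 1.
General solution: x(n) = A·r₁^n + B·r₂^n.
From the initial conditions, A + B = 6 and r₁A + r₂B = -3.
Since r₁ - r₂ = √28: A = (-3 - (6)r₂)/√28 = \frac{3 \sqrt{7}}{14} + 3, and B = 6 - A = 3 - \frac{3 \sqrt{7}}{14}.
So x(n) = \left(\frac{3 \sqrt{7}}{14} + 3\right)\left(-1 + \sqrt{7}\right)^n + \left(3 - \frac{3 \sqrt{7}}{14}\right)\left(- \sqrt{7} - 1\right)^n.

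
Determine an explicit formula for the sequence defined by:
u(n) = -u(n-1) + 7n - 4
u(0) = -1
First-order linear with linear forcing.
Homogeneous solution: u_h(n) = A·(-1)^n.
Try particular u_p(n) = pn + q. Substituting:
  pn + q = -(p(n-1) + q) + 7n - 4.
Matching the n-coefficient: p = -p + 7 ⇒ p = \frac{7}{2}.
Matching constants: q = p - q - 4 ⇒ q = - \frac{1}{4}.
General: u(n) = A·(-1)^n + \frac{7 n}{2} - \frac{1}{4}.
Apply u(0) = -1: A - \frac{1}{4} = -1 ⇒ A = - \frac{3}{4}.
So u(n) = - \frac{3 \left(-1\right)^{n}}{4} + \frac{7 n}{2} - \frac{1}{4}.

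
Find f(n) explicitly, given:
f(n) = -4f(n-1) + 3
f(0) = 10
First-order linear non-homogeneous.
Homogeneous solution: f_h(n) = A·(-4)^n.
Try constant particular solution f_p = K: K = -4K + 3 ⇒ K = \frac{3}{5}.
General: f(n) = A·(-4)^n + \frac{3}{5}.
Apply f(0) = 10: A + \frac{3}{5} = 10 ⇒ A = \frac{47}{5}.
So f(n) = \frac{47 \left(-4\right)^{n}}{5} + \frac{3}{5}.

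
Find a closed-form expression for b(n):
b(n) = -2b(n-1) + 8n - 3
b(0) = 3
First-order linear with linear forcing.
Homogeneous solution: b_h(n) = A·(-2)^n.
Try particular b_p(n) = pn + q. Substituting:
  pn + q = -2(p(n-1) + q) + 8n - 3.
Matching the n-coefficient: p = -2p + 8 ⇒ p = \frac{8}{3}.
Matching constants: q = 2p - 2q - 3 ⇒ q = \frac{7}{9}.
General: b(n) = A·(-2)^n + \frac{8 n}{3} + \frac{7}{9}.
Apply b(0) = 3: A + \frac{7}{9} = 3 ⇒ A = \frac{20}{9}.
So b(n) = \frac{20 \left(-2\right)^{n}}{9} + \frac{8 n}{3} + \frac{7}{9}.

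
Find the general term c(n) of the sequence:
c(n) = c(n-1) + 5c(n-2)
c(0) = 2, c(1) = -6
Characteristic equation: x² - x - 5 = 0.
Discriminant Δ = (1)² + 4·(5) = 21.
Roots r₁,₂ = (1 ± √21)/2, so r₁ = \frac{1}{2} + \frac{\sqrt{21}}{2}, r₂ = \frac{1}{2} - \frac{\sqrt{21}}{2}.
General solution: c(n) = A·r₁^n + B·r₂^n.
From the initial conditions, A + B = 2 and r₁A + r₂B = -6.
Since r₁ - r₂ = √21: A = (-6 - (2)r₂)/√21 = 1 - \frac{\sqrt{21}}{3}, and B = 2 - A = 1 + \frac{\sqrt{21}}{3}.
So c(n) = \left(1 - \frac{\sqrt{21}}{3}\right)\left(\frac{1}{2} + \frac{\sqrt{21}}{2}\right)^n + \left(1 + \frac{\sqrt{21}}{3}\right)\left(\frac{1}{2} - \frac{\sqrt{21}}{2}\right)^n.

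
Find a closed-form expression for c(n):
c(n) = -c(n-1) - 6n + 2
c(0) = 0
First-order linear with linear forcing.
Homogeneous solution: c_h(n) = A·(-1)^n.
Try particular c_p(n) = pn + q. Substituting:
  pn + q = -(p(n-1) + q) - 6n + 2.
Matching the n-coefficient: p = -p - 6 ⇒ p = -3.
Matching constants: q = p - q + 2 ⇒ q = - \frac{1}{2}.
General: c(n) = A·(-1)^n - 3 n - \frac{1}{2}.
Apply c(0) = 0: A - \frac{1}{2} = 0 ⇒ A = \frac{1}{2}.
So c(n) = \frac{\left(-1\right)^{n}}{2} - 3 n - \frac{1}{2}.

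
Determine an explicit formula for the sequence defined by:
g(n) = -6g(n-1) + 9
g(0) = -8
First-order linear non-homogeneous.
Homogeneous solution: g_h(n) = A·(-6)^n.
Try constant particular solution g_p = K: K = -6K + 9 ⇒ K = \frac{9}{7}.
General: g(n) = A·(-6)^n + \frac{9}{7}.
Apply g(0) = -8: A + \frac{9}{7} = -8 ⇒ A = - \frac{65}{7}.
So g(n) = \frac{9}{7} - \frac{65 \left(-6\right)^{n}}{7}.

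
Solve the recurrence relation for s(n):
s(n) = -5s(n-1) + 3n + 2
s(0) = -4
First-order linear with linear forcing.
Homogeneous solution: s_h(n) = A·(-5)^n.
Try particular s_p(n) = pn + q. Substituting:
  pn + q = -5(p(n-1) + q) + 3n + 2.
Matching the n-coefficient: p = -5p + 3 ⇒ p = \frac{1}{2}.
Matching constants: q = 5p - 5q + 2 ⇒ q = \frac{3}{4}.
General: s(n) = A·(-5)^n + \frac{n}{2} + \frac{3}{4}.
Apply s(0) = -4: A + \frac{3}{4} = -4 ⇒ A = - \frac{19}{4}.
So s(n) = - \frac{19 \left(-5\right)^{n}}{4} + \frac{n}{2} + \frac{3}{4}.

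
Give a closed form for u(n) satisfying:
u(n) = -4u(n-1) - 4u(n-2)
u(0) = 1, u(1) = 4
Characteristic equation: x² + 4x + 4 = 0, which is (x - (-2))².
Repeated root r = -2.
General solution: u(n) = (A + Bn)·(-2)^n.
From u(0) = 1: A = 1.
From u(1) = 4: (A + B)·(-2) = 4 ⇒ B = -3.
So u(n) = \left(1 - 3 n\right) \cdot (-2)^n.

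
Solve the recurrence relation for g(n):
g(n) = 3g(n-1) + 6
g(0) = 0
First-order linear non-homogeneous.
Homogeneous solution: g_h(n) = A·(3)^n.
Try constant particular solution g_p = K: K = 3K + 6 ⇒ K = -3.
General: g(n) = A·(3)^n - 3.
Apply g(0) = 0: A - 3 = 0 ⇒ A = 3.
So g(n) = 3 \cdot 3^{n} - 3.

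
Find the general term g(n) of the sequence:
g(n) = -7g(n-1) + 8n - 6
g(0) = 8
First-order linear with linear forcing.
Homogeneous solution: g_h(n) = A·(-7)^n.
Try particular g_p(n) = pn + q. Substituting:
  pn + q = -7(p(n-1) + q) + 8n - 6.
Matching the n-coefficient: p = -7p + 8 ⇒ p = 1.
Matching constants: q = 7p - 7q - 6 ⇒ q = \frac{1}{8}.
General: g(n) = A·(-7)^n + n + \frac{1}{8}.
Apply g(0) = 8: A + \frac{1}{8} = 8 ⇒ A = \frac{63}{8}.
So g(n) = \frac{63 \left(-7\right)^{n}}{8} + n + \frac{1}{8}.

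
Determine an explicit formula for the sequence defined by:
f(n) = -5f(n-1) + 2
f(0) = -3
First-order linear non-homogeneous.
Homogeneous solution: f_h(n) = A·(-5)^n.
Try constant particular solution f_p = K: K = -5K + 2 ⇒ K = \frac{1}{3}.
General: f(n) = A·(-5)^n + \frac{1}{3}.
Apply f(0) = -3: A + \frac{1}{3} = -3 ⇒ A = - \frac{10}{3}.
So f(n) = \frac{1}{3} - \frac{10 \left(-5\right)^{n}}{3}.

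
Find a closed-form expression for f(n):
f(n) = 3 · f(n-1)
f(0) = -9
Pure geometric recurrence with ratio 3.
By induction f(n) = f(0) · (3)^n = - 9 \cdot 3^{n}.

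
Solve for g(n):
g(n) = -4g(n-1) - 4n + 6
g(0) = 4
First-order linear with linear forcing.
Homogeneous solution: g_h(n) = A·(-4)^n.
Try particular g_p(n) = pn + q. Substituting:
  pn + q = -4(p(n-1) + q) - 4n + 6.
Matching the n-coefficient: p = -4p - 4 ⇒ p = - \frac{4}{5}.
Matching constants: q = 4p - 4q + 6 ⇒ q = \frac{14}{25}.
General: g(n) = A·(-4)^n - \frac{4 n}{5} + \frac{14}{25}.
Apply g(0) = 4: A + \frac{14}{25} = 4 ⇒ A = \frac{86}{25}.
So g(n) = \frac{86 \left(-4\right)^{n}}{25} - \frac{4 n}{5} + \frac{14}{25}.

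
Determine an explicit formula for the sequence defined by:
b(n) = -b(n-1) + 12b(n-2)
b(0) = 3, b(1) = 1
Characteristic equation: x² + x - 12 = 0, which factors as (x - (-4))(x - (3)) = 0.
Roots r₁ = -4, r₂ = 3 (distinct).
General solution: b(n) = A·(-4)^n + B·(3)^n.
From b(0) = 3: A + B = 3.
From b(1) = 1: -4A + 3B = 1.
Solving: A = \frac{8}{7}, B = \frac{13}{7}.
So b(n) = \frac{8 \left(-4\right)^{n}}{7} + \frac{13 \cdot 3^{n}}{7}.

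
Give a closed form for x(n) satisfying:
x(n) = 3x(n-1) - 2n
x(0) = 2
First-order linear with linear forcing.
Homogeneous solution: x_h(n) = A·(3)^n.
Try particular x_p(n) = pn + q. Substituting:
  pn + q = 3(p(n-1) + q) - 2n.
Matching the n-coefficient: p = 3p - 2 ⇒ p = 1.
Matching constants: q = -3p + 3q ⇒ q = \frac{3}{2}.
General: x(n) = A·(3)^n + n + \frac{3}{2}.
Apply x(0) = 2: A + \frac{3}{2} = 2 ⇒ A = \frac{1}{2}.
So x(n) = \frac{3^{n}}{2} + n + \frac{3}{2}.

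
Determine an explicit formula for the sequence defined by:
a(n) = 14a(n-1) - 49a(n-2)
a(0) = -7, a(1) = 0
Characteristic equation: x² - 14x + 49 = 0, which is (x - (7))².
Repeated root r = 7.
General solution: a(n) = (A + Bn)·(7)^n.
From a(0) = -7: A = -7.
From a(1) = 0: (A + B)·(7) = 0 ⇒ B = 7.
So a(n) = \left(7 n - 7\right) \cdot (7)^n.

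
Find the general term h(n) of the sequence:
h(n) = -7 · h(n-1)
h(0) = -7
Pure geometric recurrence with ratio -7.
By induction h(n) = h(0) · (-7)^n = - 7 \left(-7\right)^{n}.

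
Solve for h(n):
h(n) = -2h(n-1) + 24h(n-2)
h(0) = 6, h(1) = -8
Characteristic equation: x² + 2x - 24 = 0, which factors as (x - (4))(x - (-6)) = 0.
Roots r₁ = 4, r₂ = -6 (distinct).
General solution: h(n) = A·(4)^n + B·(-6)^n.
From h(0) = 6: A + B = 6.
From h(1) = -8: 4A - 6B = -8.
Solving: A = \frac{14}{5}, B = \frac{16}{5}.
So h(n) = \frac{16 \left(-6\right)^{n}}{5} + \frac{14 \cdot 4^{n}}{5}.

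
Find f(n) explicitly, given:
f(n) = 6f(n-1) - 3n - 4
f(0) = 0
First-order linear with linear forcing.
Homogeneous solution: f_h(n) = A·(6)^n.
Try particular f_p(n) = pn + q. Substituting:
  pn + q = 6(p(n-1) + q) - 3n - 4.
Matching the n-coefficient: p = 6p - 3 ⇒ p = \frac{3}{5}.
Matching constants: q = -6p + 6q - 4 ⇒ q = \frac{38}{25}.
General: f(n) = A·(6)^n + \frac{3 n}{5} + \frac{38}{25}.
Apply f(0) = 0: A + \frac{38}{25} = 0 ⇒ A = - \frac{38}{25}.
So f(n) = - \frac{38 \cdot 6^{n}}{25} + \frac{3 n}{5} + \frac{38}{25}.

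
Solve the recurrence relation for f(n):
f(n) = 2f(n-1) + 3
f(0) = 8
First-order linear non-homogeneous.
Homogeneous solution: f_h(n) = A·(2)^n.
Try constant particular solution f_p = K: K = 2K + 3 ⇒ K = -3.
General: f(n) = A·(2)^n - 3.
Apply f(0) = 8: A - 3 = 8 ⇒ A = 11.
So f(n) = 11 \cdot 2^{n} - 3.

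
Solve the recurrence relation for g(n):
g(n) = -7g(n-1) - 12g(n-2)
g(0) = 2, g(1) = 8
Characteristic equation: x² + 7x + 12 = 0, which factors as (x - (-3))(x - (-4)) = 0.
Roots r₁ = -3, r₂ = -4 (distinct).
General solution: g(n) = A·(-3)^n + B·(-4)^n.
From g(0) = 2: A + B = 2.
From g(1) = 8: -3A - 4B = 8.
Solving: A = 16, B = -14.
So g(n) = 16 \left(-3\right)^{n} - 14 \left(-4\right)^{n}.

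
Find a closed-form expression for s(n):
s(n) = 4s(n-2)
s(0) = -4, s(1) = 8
Characteristic equation: x² - 4 = 0, which factors as (x - (2))(x - (-2)) = 0.
Roots r₁ = 2, r₂ = -2 (distinct).
General solution: s(n) = A·(2)^n + B·(-2)^n.
From s(0) = -4: A + B = -4.
From s(1) = 8: 2A - 2B = 8.
Solving: A = 0, B = -4.
So s(n) = - 4 \left(-2\right)^{n}.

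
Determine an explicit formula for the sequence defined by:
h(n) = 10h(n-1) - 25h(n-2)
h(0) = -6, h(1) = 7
Characteristic equation: x² - 10x + 25 = 0, which is (x - (5))².
Repeated root r = 5.
General solution: h(n) = (A + Bn)·(5)^n.
From h(0) = -6: A = -6.
From h(1) = 7: (A + B)·(5) = 7 ⇒ B = \frac{37}{5}.
So h(n) = \left(\frac{37 n}{5} - 6\right) \cdot (5)^n.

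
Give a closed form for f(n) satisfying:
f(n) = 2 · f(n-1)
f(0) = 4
Pure geometric recurrence with ratio 2.
By induction f(n) = f(0) · (2)^n = 4 \cdot 2^{n}.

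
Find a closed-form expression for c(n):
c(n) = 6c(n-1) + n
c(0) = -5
First-order linear with linear forcing.
Homogeneous solution: c_h(n) = A·(6)^n.
Try particular c_p(n) = pn + q. Substituting:
  pn + q = 6(p(n-1) + q) + n.
Matching the n-coefficient: p = 6p + 1 ⇒ p = - \frac{1}{5}.
Matching constants: q = -6p + 6q ⇒ q = - \frac{6}{25}.
General: c(n) = A·(6)^n - \frac{n}{5} - \frac{6}{25}.
Apply c(0) = -5: A - \frac{6}{25} = -5 ⇒ A = - \frac{119}{25}.
So c(n) = - \frac{119 \cdot 6^{n}}{25} - \frac{n}{5} - \frac{6}{25}.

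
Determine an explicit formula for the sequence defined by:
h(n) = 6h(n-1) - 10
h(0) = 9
First-order linear non-homogeneous.
Homogeneous solution: h_h(n) = A·(6)^n.
Try constant particular solution h_p = K: K = 6K - 10 ⇒ K = 2.
General: h(n) = A·(6)^n + 2.
Apply h(0) = 9: A + 2 = 9 ⇒ A = 7.
So h(n) = 7 \cdot 6^{n} + 2.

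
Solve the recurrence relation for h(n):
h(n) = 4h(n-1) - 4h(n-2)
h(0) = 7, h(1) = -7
Characteristic equation: x² - 4x + 4 = 0, which is (x - (2))².
Repeated root r = 2.
General solution: h(n) = (A + Bn)·(2)^n.
From h(0) = 7: A = 7.
From h(1) = -7: (A + B)·(2) = -7 ⇒ B = - \frac{21}{2}.
So h(n) = \left(7 - \frac{21 n}{2}\right) \cdot (2)^n.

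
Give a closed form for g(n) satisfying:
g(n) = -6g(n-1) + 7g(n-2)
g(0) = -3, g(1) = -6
Characteristic equation: x² + 6x - 7 = 0, which factors as (x - (1))(x - (-7)) = 0.
Roots r₁ = 1, r₂ = -7 (distinct).
General solution: g(n) = A·(1)^n + B·(-7)^n.
From g(0) = -3: A + B = -3.
From g(1) = -6: A - 7B = -6.
Solving: A = - \frac{27}{8}, B = \frac{3}{8}.
So g(n) = \frac{3 \left(-7\right)^{n}}{8} - \frac{27}{8}.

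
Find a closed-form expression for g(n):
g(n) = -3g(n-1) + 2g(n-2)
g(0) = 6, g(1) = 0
Characteristic equation: x² + 3x - 2 = 0.
Discriminant Δ = (-3)² + 4·(2) = 17.
Roots r₁,₂ = (-3 ± √17)/2, so r₁ = - \frac{3}{2} + \frac{\sqrt{17}}{2}, r₂ = - \frac{\sqrt{17}}{2} - \frac{3}{2}.
General solution: g(n) = A·r₁^n + B·r₂^n.
From the initial conditions, A + B = 6 and r₁A + r₂B = 0.
Since r₁ - r₂ = √17: A = (0 - (6)r₂)/√17 = \frac{9 \sqrt{17}}{17} + 3, and B = 6 - A = 3 - \frac{9 \sqrt{17}}{17}.
So g(n) = \left(\frac{9 \sqrt{17}}{17} + 3\right)\left(- \frac{3}{2} + \frac{\sqrt{17}}{2}\right)^n + \left(3 - \frac{9 \sqrt{17}}{17}\right)\left(- \frac{\sqrt{17}}{2} - \frac{3}{2}\right)^n.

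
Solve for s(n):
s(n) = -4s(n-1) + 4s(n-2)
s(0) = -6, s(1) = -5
Characteristic equation: x² + 4x - 4 = 0.
Discriminant Δ = (-4)² + 4·(4) = 32.
Roots r₁,₂ = (-4 ± √32)/2, so r₁ = -2 + 2 \sqrt{2}, r₂ = - 2 \sqrt{2} - 2.
General solution: s(n) = A·r₁^n + B·r₂^n.
From the initial conditions, A + B = -6 and r₁A + r₂B = -5.
Since r₁ - r₂ = √32: A = (-5 - (-6)r₂)/√32 = - \frac{17 \sqrt{2}}{8} - 3, and B = -6 - A = -3 + \frac{17 \sqrt{2}}{8}.
So s(n) = \left(- \frac{17 \sqrt{2}}{8} - 3\right)\left(-2 + 2 \sqrt{2}\right)^n + \left(-3 + \frac{17 \sqrt{2}}{8}\right)\left(- 2 \sqrt{2} - 2\right)^n.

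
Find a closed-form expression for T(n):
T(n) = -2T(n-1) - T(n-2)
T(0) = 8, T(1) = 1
Characteristic equation: x² + 2x + 1 = 0, which is (x - (-1))².
Repeated root r = -1.
General solution: T(n) = (A + Bn)·(-1)^n.
From T(0) = 8: A = 8.
From T(1) = 1: (A + B)·(-1) = 1 ⇒ B = -9.
So T(n) = \left(8 - 9 n\right) \cdot (-1)^n.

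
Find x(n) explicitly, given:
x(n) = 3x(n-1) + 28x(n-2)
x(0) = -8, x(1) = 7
Characteristic equation: x² - 3x - 28 = 0, which factors as (x - (7))(x - (-4)) = 0.
Roots r₁ = 7, r₂ = -4 (distinct).
General solution: x(n) = A·(7)^n + B·(-4)^n.
From x(0) = -8: A + B = -8.
From x(1) = 7: 7A - 4B = 7.
Solving: A = - \frac{25}{11}, B = - \frac{63}{11}.
So x(n) = - \frac{63 \left(-4\right)^{n}}{11} - \frac{25 \cdot 7^{n}}{11}.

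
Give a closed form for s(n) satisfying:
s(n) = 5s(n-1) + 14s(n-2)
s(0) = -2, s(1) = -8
Characteristic equation: x² - 5x - 14 = 0, which factors as (x - (7))(x - (-2)) = 0.
Roots r₁ = 7, r₂ = -2 (distinct).
General solution: s(n) = A·(7)^n + B·(-2)^n.
From s(0) = -2: A + B = -2.
From s(1) = -8: 7A - 2B = -8.
Solving: A = - \frac{4}{3}, B = - \frac{2}{3}.
So s(n) = - \frac{2 \left(-2\right)^{n}}{3} - \frac{4 \cdot 7^{n}}{3}.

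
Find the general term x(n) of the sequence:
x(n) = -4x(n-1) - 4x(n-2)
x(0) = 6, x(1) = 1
Characteristic equation: x² + 4x + 4 = 0, which is (x - (-2))².
Repeated root r = -2.
General solution: x(n) = (A + Bn)·(-2)^n.
From x(0) = 6: A = 6.
From x(1) = 1: (A + B)·(-2) = 1 ⇒ B = - \frac{13}{2}.
So x(n) = \left(6 - \frac{13 n}{2}\right) \cdot (-2)^n.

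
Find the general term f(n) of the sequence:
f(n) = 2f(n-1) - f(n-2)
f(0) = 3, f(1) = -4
Characteristic equation: x² - 2x + 1 = 0, which is (x - (1))².
Repeated root r = 1.
General solution: f(n) = (A + Bn)·(1)^n.
From f(0) = 3: A = 3.
From f(1) = -4: (A + B)·(1) = -4 ⇒ B = -7.
So f(n) = \left(3 - 7 n\right) \cdot (1)^n.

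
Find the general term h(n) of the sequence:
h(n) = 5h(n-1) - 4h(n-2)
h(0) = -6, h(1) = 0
Characteristic equation: x² - 5x + 4 = 0, which factors as (x - (1))(x - (4)) = 0.
Roots r₁ = 1, r₂ = 4 (distinct).
General solution: h(n) = A·(1)^n + B·(4)^n.
From h(0) = -6: A + B = -6.
From h(1) = 0: A + 4B = 0.
Solving: A = -8, B = 2.
So h(n) = 2 \cdot 4^{n} - 8.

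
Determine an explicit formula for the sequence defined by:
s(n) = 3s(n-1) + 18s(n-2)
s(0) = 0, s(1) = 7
Characteristic equation: x² - 3x - 18 = 0, which factors as (x - (-3))(x - (6)) = 0.
Roots r₁ = -3, r₂ = 6 (distinct).
General solution: s(n) = A·(-3)^n + B·(6)^n.
From s(0) = 0: A + B = 0.
From s(1) = 7: -3A + 6B = 7.
Solving: A = - \frac{7}{9}, B = \frac{7}{9}.
So s(n) = - \frac{7 \left(-3\right)^{n}}{9} + \frac{7 \cdot 6^{n}}{9}.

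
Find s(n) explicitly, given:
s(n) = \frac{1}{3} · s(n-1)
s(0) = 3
Pure geometric recurrence with ratio \frac{1}{3}.
By induction s(n) = s(0) · (\frac{1}{3})^n = 3 \cdot 3^{- n}.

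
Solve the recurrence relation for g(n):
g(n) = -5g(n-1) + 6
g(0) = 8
First-order linear non-homogeneous.
Homogeneous solution: g_h(n) = A·(-5)^n.
Try constant particular solution g_p = K: K = -5K + 6 ⇒ K = 1.
General: g(n) = A·(-5)^n + 1.
Apply g(0) = 8: A + 1 = 8 ⇒ A = 7.
So g(n) = 7 \left(-5\right)^{n} + 1.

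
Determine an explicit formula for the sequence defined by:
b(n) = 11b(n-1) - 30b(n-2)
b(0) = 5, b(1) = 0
Characteristic equation: x² - 11x + 30 = 0, which factors as (x - (6))(x - (5)) = 0.
Roots r₁ = 6, r₂ = 5 (distinct).
General solution: b(n) = A·(6)^n + B·(5)^n.
From b(0) = 5: A + B = 5.
From b(1) = 0: 6A + 5B = 0.
Solving: A = -25, B = 30.
So b(n) = 30 \cdot 5^{n} - 25 \cdot 6^{n}.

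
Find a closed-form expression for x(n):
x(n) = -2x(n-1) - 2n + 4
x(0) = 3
First-order linear with linear forcing.
Homogeneous solution: x_h(n) = A·(-2)^n.
Try particular x_p(n) = pn + q. Substituting:
  pn + q = -2(p(n-1) + q) - 2n + 4.
Matching the n-coefficient: p = -2p - 2 ⇒ p = - \frac{2}{3}.
Matching constants: q = 2p - 2q + 4 ⇒ q = \frac{8}{9}.
General: x(n) = A·(-2)^n - \frac{2 n}{3} + \frac{8}{9}.
Apply x(0) = 3: A + \frac{8}{9} = 3 ⇒ A = \frac{19}{9}.
So x(n) = \frac{19 \left(-2\right)^{n}}{9} - \frac{2 n}{3} + \frac{8}{9}.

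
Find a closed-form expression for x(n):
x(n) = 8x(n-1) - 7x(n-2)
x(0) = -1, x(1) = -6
Characteristic equation: x² - 8x + 7 = 0, which factors as (x - (1))(x - (7)) = 0.
Roots r₁ = 1, r₂ = 7 (distinct).
General solution: x(n) = A·(1)^n + B·(7)^n.
From x(0) = -1: A + B = -1.
From x(1) = -6: A + 7B = -6.
Solving: A = - \frac{1}{6}, B = - \frac{5}{6}.
So x(n) = - \frac{5 \cdot 7^{n}}{6} - \frac{1}{6}.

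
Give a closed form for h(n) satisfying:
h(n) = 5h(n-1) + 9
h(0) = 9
First-order linear non-homogeneous.
Homogeneous solution: h_h(n) = A·(5)^n.
Try constant particular solution h_p = K: K = 5K + 9 ⇒ K = - \frac{9}{4}.
General: h(n) = A·(5)^n - \frac{9}{4}.
Apply h(0) = 9: A - \frac{9}{4} = 9 ⇒ A = \frac{45}{4}.
So h(n) = \frac{45 \cdot 5^{n}}{4} - \frac{9}{4}.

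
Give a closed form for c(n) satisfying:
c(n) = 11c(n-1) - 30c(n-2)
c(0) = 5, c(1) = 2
Characteristic equation: x² - 11x + 30 = 0, which factors as (x - (6))(x - (5)) = 0.
Roots r₁ = 6, r₂ = 5 (distinct).
General solution: c(n) = A·(6)^n + B·(5)^n.
From c(0) = 5: A + B = 5.
From c(1) = 2: 6A + 5B = 2.
Solving: A = -23, B = 28.
So c(n) = 28 \cdot 5^{n} - 23 \cdot 6^{n}.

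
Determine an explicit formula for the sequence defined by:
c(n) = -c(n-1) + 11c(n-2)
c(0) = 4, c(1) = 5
Characteristic equation: x² + x - 11 = 0.
Discriminant Δ = (-1)² + 4·(11) = 45.
Roots r₁,₂ = (-1 ± √45)/2, so r₁ = - \frac{1}{2} + \frac{3 \sqrt{5}}{2}, r₂ = - \frac{3 \sqrt{5}}{2} - \frac{1}{2}.
General solution: c(n) = A·r₁^n + B·r₂^n.
From the initial conditions, A + B = 4 and r₁A + r₂B = 5.
Since r₁ - r₂ = √45: A = (5 - (4)r₂)/√45 = \frac{7 \sqrt{5}}{15} + 2, and B = 4 - A = 2 - \frac{7 \sqrt{5}}{15}.
So c(n) = \left(\frac{7 \sqrt{5}}{15} + 2\right)\left(- \frac{1}{2} + \frac{3 \sqrt{5}}{2}\right)^n + \left(2 - \frac{7 \sqrt{5}}{15}\right)\left(- \frac{3 \sqrt{5}}{2} - \frac{1}{2}\right)^n.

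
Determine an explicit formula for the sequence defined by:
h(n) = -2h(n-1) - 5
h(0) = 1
First-order linear non-homogeneous.
Homogeneous solution: h_h(n) = A·(-2)^n.
Try constant particular solution h_p = K: K = -2K - 5 ⇒ K = - \frac{5}{3}.
General: h(n) = A·(-2)^n - \frac{5}{3}.
Apply h(0) = 1: A - \frac{5}{3} = 1 ⇒ A = \frac{8}{3}.
So h(n) = \frac{8 \left(-2\right)^{n}}{3} - \frac{5}{3}.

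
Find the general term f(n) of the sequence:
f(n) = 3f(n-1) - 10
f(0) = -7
First-order linear non-homogeneous.
Homogeneous solution: f_h(n) = A·(3)^n.
Try constant particular solution f_p = K: K = 3K - 10 ⇒ K = 5.
General: f(n) = A·(3)^n + 5.
Apply f(0) = -7: A + 5 = -7 ⇒ A = -12.
So f(n) = 5 - 12 \cdot 3^{n}.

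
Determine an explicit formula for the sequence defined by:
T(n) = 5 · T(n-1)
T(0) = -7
Pure geometric recurrence with ratio 5.
By induction T(n) = T(0) · (5)^n = - 7 \cdot 5^{n}.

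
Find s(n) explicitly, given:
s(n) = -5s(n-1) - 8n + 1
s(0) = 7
First-order linear with linear forcing.
Homogeneous solution: s_h(n) = A·(-5)^n.
Try particular s_p(n) = pn + q. Substituting:
  pn + q = -5(p(n-1) + q) - 8n + 1.
Matching the n-coefficient: p = -5p - 8 ⇒ p = - \frac{4}{3}.
Matching constants: q = 5p - 5q + 1 ⇒ q = - \frac{17}{18}.
General: s(n) = A·(-5)^n - \frac{4 n}{3} - \frac{17}{18}.
Apply s(0) = 7: A - \frac{17}{18} = 7 ⇒ A = \frac{143}{18}.
So s(n) = \frac{143 \left(-5\right)^{n}}{18} - \frac{4 n}{3} - \frac{17}{18}.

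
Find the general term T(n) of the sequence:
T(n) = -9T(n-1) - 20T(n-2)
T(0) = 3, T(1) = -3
Characteristic equation: x² + 9x + 20 = 0, which factors as (x - (-4))(x - (-5)) = 0.
Roots r₁ = -4, r₂ = -5 (distinct).
General solution: T(n) = A·(-4)^n + B·(-5)^n.
From T(0) = 3: A + B = 3.
From T(1) = -3: -4A - 5B = -3.
Solving: A = 12, B = -9.
So T(n) = 12 \left(-4\right)^{n} - 9 \left(-5\right)^{n}.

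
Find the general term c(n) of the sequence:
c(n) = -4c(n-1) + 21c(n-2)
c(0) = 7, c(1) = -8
Characteristic equation: x² + 4x - 21 = 0, which factors as (x - (3))(x - (-7)) = 0.
Roots r₁ = 3, r₂ = -7 (distinct).
General solution: c(n) = A·(3)^n + B·(-7)^n.
From c(0) = 7: A + B = 7.
From c(1) = -8: 3A - 7B = -8.
Solving: A = \frac{41}{10}, B = \frac{29}{10}.
So c(n) = \frac{29 \left(-7\right)^{n}}{10} + \frac{41 \cdot 3^{n}}{10}.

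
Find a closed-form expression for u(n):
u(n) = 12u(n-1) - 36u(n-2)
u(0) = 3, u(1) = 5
Characteristic equation: x² - 12x + 36 = 0, which is (x - (6))².
Repeated root r = 6.
General solution: u(n) = (A + Bn)·(6)^n.
From u(0) = 3: A = 3.
From u(1) = 5: (A + B)·(6) = 5 ⇒ B = - \frac{13}{6}.
So u(n) = \left(3 - \frac{13 n}{6}\right) \cdot (6)^n.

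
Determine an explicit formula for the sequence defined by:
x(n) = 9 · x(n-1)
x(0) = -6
Pure geometric recurrence with ratio 9.
By induction x(n) = x(0) · (9)^n = - 6 \cdot 9^{n}.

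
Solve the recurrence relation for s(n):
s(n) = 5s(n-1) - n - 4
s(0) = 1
First-order linear with linear forcing.
Homogeneous solution: s_h(n) = A·(5)^n.
Try particular s_p(n) = pn + q. Substituting:
  pn + q = 5(p(n-1) + q) - n - 4.
Matching the n-coefficient: p = 5p - 1 ⇒ p = \frac{1}{4}.
Matching constants: q = -5p + 5q - 4 ⇒ q = \frac{21}{16}.
General: s(n) = A·(5)^n + \frac{n}{4} + \frac{21}{16}.
Apply s(0) = 1: A + \frac{21}{16} = 1 ⇒ A = - \frac{5}{16}.
So s(n) = - \frac{5 \cdot 5^{n}}{16} + \frac{n}{4} + \frac{21}{16}.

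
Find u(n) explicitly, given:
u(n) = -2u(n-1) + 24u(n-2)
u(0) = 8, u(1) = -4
Characteristic equation: x² + 2x - 24 = 0, which factors as (x - (4))(x - (-6)) = 0.
Roots r₁ = 4, r₂ = -6 (distinct).
General solution: u(n) = A·(4)^n + B·(-6)^n.
From u(0) = 8: A + B = 8.
From u(1) = -4: 4A - 6B = -4.
Solving: A = \frac{22}{5}, B = \frac{18}{5}.
So u(n) = \frac{18 \left(-6\right)^{n}}{5} + \frac{22 \cdot 4^{n}}{5}.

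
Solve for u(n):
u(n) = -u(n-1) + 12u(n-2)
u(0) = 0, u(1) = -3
Characteristic equation: x² + x - 12 = 0, which factors as (x - (-4))(x - (3)) = 0.
Roots r₁ = -4, r₂ = 3 (distinct).
General solution: u(n) = A·(-4)^n + B·(3)^n.
From u(0) = 0: A + B = 0.
From u(1) = -3: -4A + 3B = -3.
Solving: A = \frac{3}{7}, B = - \frac{3}{7}.
So u(n) = \frac{3 \left(-4\right)^{n}}{7} - \frac{3 \cdot 3^{n}}{7}.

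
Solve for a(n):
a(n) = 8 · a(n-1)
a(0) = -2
Pure geometric recurrence with ratio 8.
By induction a(n) = a(0) · (8)^n = - 2 \cdot 8^{n}.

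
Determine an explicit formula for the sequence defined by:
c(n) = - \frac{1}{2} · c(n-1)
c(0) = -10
Pure geometric recurrence with ratio - \frac{1}{2}.
By induction c(n) = c(0) · (- \frac{1}{2})^n = - 10 \left(- \frac{1}{2}\right)^{n}.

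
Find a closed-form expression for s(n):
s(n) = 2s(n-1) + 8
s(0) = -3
First-order linear non-homogeneous.
Homogeneous solution: s_h(n) = A·(2)^n.
Try constant particular solution s_p = K: K = 2K + 8 ⇒ K = -8.
General: s(n) = A·(2)^n - 8.
Apply s(0) = -3: A - 8 = -3 ⇒ A = 5.
So s(n) = 5 \cdot 2^{n} - 8.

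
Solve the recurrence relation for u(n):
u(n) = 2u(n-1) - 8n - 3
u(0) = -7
First-order linear with linear forcing.
Homogeneous solution: u_h(n) = A·(2)^n.
Try particular u_p(n) = pn + q. Substituting:
  pn + q = 2(p(n-1) + q) - 8n - 3.
Matching the n-coefficient: p = 2p - 8 ⇒ p = 8.
Matching constants: q = -2p + 2q - 3 ⇒ q = 19.
General: u(n) = A·(2)^n + 8 n + 19.
Apply u(0) = -7: A + 19 = -7 ⇒ A = -26.
So u(n) = - 26 \cdot 2^{n} + 8 n + 19.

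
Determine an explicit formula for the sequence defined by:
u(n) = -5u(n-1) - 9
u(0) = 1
First-order linear non-homogeneous.
Homogeneous solution: u_h(n) = A·(-5)^n.
Try constant particular solution u_p = K: K = -5K - 9 ⇒ K = - \frac{3}{2}.
General: u(n) = A·(-5)^n - \frac{3}{2}.
Apply u(0) = 1: A - \frac{3}{2} = 1 ⇒ A = \frac{5}{2}.
So u(n) = \frac{5 \left(-5\right)^{n}}{2} - \frac{3}{2}.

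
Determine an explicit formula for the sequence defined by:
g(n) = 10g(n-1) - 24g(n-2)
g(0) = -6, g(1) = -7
Characteristic equation: x² - 10x + 24 = 0, which factors as (x - (4))(x - (6)) = 0.
Roots r₁ = 4, r₂ = 6 (distinct).
General solution: g(n) = A·(4)^n + B·(6)^n.
From g(0) = -6: A + B = -6.
From g(1) = -7: 4A + 6B = -7.
Solving: A = - \frac{29}{2}, B = \frac{17}{2}.
So g(n) = - \frac{29 \cdot 4^{n}}{2} + \frac{17 \cdot 6^{n}}{2}.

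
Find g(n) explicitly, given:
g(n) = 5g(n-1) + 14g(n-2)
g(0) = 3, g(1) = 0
Characteristic equation: x² - 5x - 14 = 0, which factors as (x - (7))(x - (-2)) = 0.
Roots r₁ = 7, r₂ = -2 (distinct).
General solution: g(n) = A·(7)^n + B·(-2)^n.
From g(0) = 3: A + B = 3.
From g(1) = 0: 7A - 2B = 0.
Solving: A = \frac{2}{3}, B = \frac{7}{3}.
So g(n) = \frac{7 \left(-2\right)^{n}}{3} + \frac{2 \cdot 7^{n}}{3}.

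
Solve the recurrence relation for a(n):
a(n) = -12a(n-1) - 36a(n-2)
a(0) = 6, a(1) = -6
Characteristic equation: x² + 12x + 36 = 0, which is (x - (-6))².
Repeated root r = -6.
General solution: a(n) = (A + Bn)·(-6)^n.
From a(0) = 6: A = 6.
From a(1) = -6: (A + B)·(-6) = -6 ⇒ B = -5.
So a(n) = \left(6 - 5 n\right) \cdot (-6)^n.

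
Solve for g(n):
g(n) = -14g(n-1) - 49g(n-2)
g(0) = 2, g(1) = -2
Characteristic equation: x² + 14x + 49 = 0, which is (x - (-7))².
Repeated root r = -7.
General solution: g(n) = (A + Bn)·(-7)^n.
From g(0) = 2: A = 2.
From g(1) = -2: (A + B)·(-7) = -2 ⇒ B = - \frac{12}{7}.
So g(n) = \left(2 - \frac{12 n}{7}\right) \cdot (-7)^n.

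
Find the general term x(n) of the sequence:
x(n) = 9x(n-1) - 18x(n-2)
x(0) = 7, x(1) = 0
Characteristic equation: x² - 9x + 18 = 0, which factors as (x - (6))(x - (3)) = 0.
Roots r₁ = 6, r₂ = 3 (distinct).
General solution: x(n) = A·(6)^n + B·(3)^n.
From x(0) = 7: A + B = 7.
From x(1) = 0: 6A + 3B = 0.
Solving: A = -7, B = 14.
So x(n) = 14 \cdot 3^{n} - 7 \cdot 6^{n}.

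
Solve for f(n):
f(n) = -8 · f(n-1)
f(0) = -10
Pure geometric recurrence with ratio -8.
By induction f(n) = f(0) · (-8)^n = - 10 \left(-8\right)^{n}.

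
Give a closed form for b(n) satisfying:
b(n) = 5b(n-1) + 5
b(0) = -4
First-order linear non-homogeneous.
Homogeneous solution: b_h(n) = A·(5)^n.
Try constant particular solution b_p = K: K = 5K + 5 ⇒ K = - \frac{5}{4}.
General: b(n) = A·(5)^n - \frac{5}{4}.
Apply b(0) = -4: A - \frac{5}{4} = -4 ⇒ A = - \frac{11}{4}.
So b(n) = - \frac{11 \cdot 5^{n}}{4} - \frac{5}{4}.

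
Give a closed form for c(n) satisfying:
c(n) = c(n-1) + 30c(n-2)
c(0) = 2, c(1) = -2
Characteristic equation: x² - x - 30 = 0, which factors as (x - (-5))(x - (6)) = 0.
Roots r₁ = -5, r₂ = 6 (distinct).
General solution: c(n) = A·(-5)^n + B·(6)^n.
From c(0) = 2: A + B = 2.
From c(1) = -2: -5A + 6B = -2.
Solving: A = \frac{14}{11}, B = \frac{8}{11}.
So c(n) = \frac{14 \left(-5\right)^{n}}{11} + \frac{8 \cdot 6^{n}}{11}.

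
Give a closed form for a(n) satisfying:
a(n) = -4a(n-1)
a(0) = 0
This is a homogeneous first-order recurrence with ratio -4.
By induction a(n) = a(0) · (-4)^n = 0.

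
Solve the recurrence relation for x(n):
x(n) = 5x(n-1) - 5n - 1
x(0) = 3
First-order linear with linear forcing.
Homogeneous solution: x_h(n) = A·(5)^n.
Try particular x_p(n) = pn + q. Substituting:
  pn + q = 5(p(n-1) + q) - 5n - 1.
Matching the n-coefficient: p = 5p - 5 ⇒ p = \frac{5}{4}.
Matching constants: q = -5p + 5q - 1 ⇒ q = \frac{29}{16}.
General: x(n) = A·(5)^n + \frac{5 n}{4} + \frac{29}{16}.
Apply x(0) = 3: A + \frac{29}{16} = 3 ⇒ A = \frac{19}{16}.
So x(n) = \frac{19 \cdot 5^{n}}{16} + \frac{5 n}{4} + \frac{29}{16}.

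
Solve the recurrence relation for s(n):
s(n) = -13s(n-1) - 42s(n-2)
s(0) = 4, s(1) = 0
Characteristic equation: x² + 13x + 42 = 0, which factors as (x - (-7))(x - (-6)) = 0.
Roots r₁ = -7, r₂ = -6 (distinct).
General solution: s(n) = A·(-7)^n + B·(-6)^n.
From s(0) = 4: A + B = 4.
From s(1) = 0: -7A - 6B = 0.
Solving: A = -24, B = 28.
So s(n) = 28 \left(-6\right)^{n} - 24 \left(-7\right)^{n}.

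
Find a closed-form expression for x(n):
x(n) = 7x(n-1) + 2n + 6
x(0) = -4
First-order linear with linear forcing.
Homogeneous solution: x_h(n) = A·(7)^n.
Try particular x_p(n) = pn + q. Substituting:
  pn + q = 7(p(n-1) + q) + 2n + 6.
Matching the n-coefficient: p = 7p + 2 ⇒ p = - \frac{1}{3}.
Matching constants: q = -7p + 7q + 6 ⇒ q = - \frac{25}{18}.
General: x(n) = A·(7)^n - \frac{n}{3} - \frac{25}{18}.
Apply x(0) = -4: A - \frac{25}{18} = -4 ⇒ A = - \frac{47}{18}.
So x(n) = - \frac{47 \cdot 7^{n}}{18} - \frac{n}{3} - \frac{25}{18}.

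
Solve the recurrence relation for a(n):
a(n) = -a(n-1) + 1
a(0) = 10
First-order linear non-homogeneous.
Homogeneous solution: a_h(n) = A·(-1)^n.
Try constant particular solution a_p = K: K = -K + 1 ⇒ K = \frac{1}{2}.
General: a(n) = A·(-1)^n + \frac{1}{2}.
Apply a(0) = 10: A + \frac{1}{2} = 10 ⇒ A = \frac{19}{2}.
So a(n) = \frac{19 \left(-1\right)^{n}}{2} + \frac{1}{2}.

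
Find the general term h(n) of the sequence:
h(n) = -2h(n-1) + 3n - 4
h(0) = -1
First-order linear with linear forcing.
Homogeneous solution: h_h(n) = A·(-2)^n.
Try particular h_p(n) = pn + q. Substituting:
  pn + q = -2(p(n-1) + q) + 3n - 4.
Matching the n-coefficient: p = -2p + 3 ⇒ p = 1.
Matching constants: q = 2p - 2q - 4 ⇒ q = - \frac{2}{3}.
General: h(n) = A·(-2)^n + n - \frac{2}{3}.
Apply h(0) = -1: A - \frac{2}{3} = -1 ⇒ A = - \frac{1}{3}.
So h(n) = - \frac{\left(-2\right)^{n}}{3} + n - \frac{2}{3}.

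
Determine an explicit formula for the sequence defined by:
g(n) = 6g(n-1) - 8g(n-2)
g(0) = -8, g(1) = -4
Characteristic equation: x² - 6x + 8 = 0, which factors as (x - (4))(x - (2)) = 0.
Roots r₁ = 4, r₂ = 2 (distinct).
General solution: g(n) = A·(4)^n + B·(2)^n.
From g(0) = -8: A + B = -8.
From g(1) = -4: 4A + 2B = -4.
Solving: A = 6, B = -14.
So g(n) = - 14 \cdot 2^{n} + 6 \cdot 4^{n}.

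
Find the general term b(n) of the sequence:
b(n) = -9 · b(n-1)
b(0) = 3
Pure geometric recurrence with ratio -9.
By induction b(n) = b(0) · (-9)^n = 3 \left(-9\right)^{n}.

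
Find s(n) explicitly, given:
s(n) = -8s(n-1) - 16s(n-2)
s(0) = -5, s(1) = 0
Characteristic equation: x² + 8x + 16 = 0, which is (x - (-4))².
Repeated root r = -4.
General solution: s(n) = (A + Bn)·(-4)^n.
From s(0) = -5: A = -5.
From s(1) = 0: (A + B)·(-4) = 0 ⇒ B = 5.
So s(n) = \left(5 n - 5\right) \cdot (-4)^n.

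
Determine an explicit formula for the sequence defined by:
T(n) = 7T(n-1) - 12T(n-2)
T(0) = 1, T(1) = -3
Characteristic equation: x² - 7x + 12 = 0, which factors as (x - (4))(x - (3)) = 0.
Roots r₁ = 4, r₂ = 3 (distinct).
General solution: T(n) = A·(4)^n + B·(3)^n.
From T(0) = 1: A + B = 1.
From T(1) = -3: 4A + 3B = -3.
Solving: A = -6, B = 7.
So T(n) = 7 \cdot 3^{n} - 6 \cdot 4^{n}.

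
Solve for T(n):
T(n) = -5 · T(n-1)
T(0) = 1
Pure geometric recurrence with ratio -5.
By induction T(n) = T(0) · (-5)^n = \left(-5\right)^{n}.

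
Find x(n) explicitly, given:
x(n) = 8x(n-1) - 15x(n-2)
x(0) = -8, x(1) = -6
Characteristic equation: x² - 8x + 15 = 0, which factors as (x - (5))(x - (3)) = 0.
Roots r₁ = 5, r₂ = 3 (distinct).
General solution: x(n) = A·(5)^n + B·(3)^n.
From x(0) = -8: A + B = -8.
From x(1) = -6: 5A + 3B = -6.
Solving: A = 9, B = -17.
So x(n) = - 17 \cdot 3^{n} + 9 \cdot 5^{n}.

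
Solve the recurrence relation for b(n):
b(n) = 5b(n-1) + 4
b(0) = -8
First-order linear non-homogeneous.
Homogeneous solution: b_h(n) = A·(5)^n.
Try constant particular solution b_p = K: K = 5K + 4 ⇒ K = -1.
General: b(n) = A·(5)^n - 1.
Apply b(0) = -8: A - 1 = -8 ⇒ A = -7.
So b(n) = - 7 \cdot 5^{n} - 1.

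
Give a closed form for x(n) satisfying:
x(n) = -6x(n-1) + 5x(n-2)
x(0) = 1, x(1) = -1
Characteristic equation: x² + 6x - 5 = 0.
Discriminant Δ = (-6)² + 4·(5) = 56.
Roots r₁,₂ = (-6 ± √56)/2, so r₁ = -3 + \sqrt{14}, r₂ = - \sqrt{14} - 3.
General solution: x(n) = A·r₁^n + B·r₂^n.
From the initial conditions, A + B = 1 and r₁A + r₂B = -1.
Since r₁ - r₂ = √56: A = (-1 - (1)r₂)/√56 = \frac{\sqrt{14}}{14} + \frac{1}{2}, and B = 1 - A = \frac{1}{2} - \frac{\sqrt{14}}{14}.
So x(n) = \left(\frac{\sqrt{14}}{14} + \frac{1}{2}\right)\left(-3 + \sqrt{14}\right)^n + \left(\frac{1}{2} - \frac{\sqrt{14}}{14}\right)\left(- \sqrt{14} - 3\right)^n.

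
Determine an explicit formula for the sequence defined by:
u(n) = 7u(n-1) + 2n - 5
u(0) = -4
First-order linear with linear forcing.
Homogeneous solution: u_h(n) = A·(7)^n.
Try particular u_p(n) = pn + q. Substituting:
  pn + q = 7(p(n-1) + q) + 2n - 5.
Matching the n-coefficient: p = 7p + 2 ⇒ p = - \frac{1}{3}.
Matching constants: q = -7p + 7q - 5 ⇒ q = \frac{4}{9}.
General: u(n) = A·(7)^n - \frac{n}{3} + \frac{4}{9}.
Apply u(0) = -4: A + \frac{4}{9} = -4 ⇒ A = - \frac{40}{9}.
So u(n) = - \frac{40 \cdot 7^{n}}{9} - \frac{n}{3} + \frac{4}{9}.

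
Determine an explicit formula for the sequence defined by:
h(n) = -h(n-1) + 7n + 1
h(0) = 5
First-order linear with linear forcing.
Homogeneous solution: h_h(n) = A·(-1)^n.
Try particular h_p(n) = pn + q. Substituting:
  pn + q = -(p(n-1) + q) + 7n + 1.
Matching the n-coefficient: p = -p + 7 ⇒ p = \frac{7}{2}.
Matching constants: q = p - q + 1 ⇒ q = \frac{9}{4}.
General: h(n) = A·(-1)^n + \frac{7 n}{2} + \frac{9}{4}.
Apply h(0) = 5: A + \frac{9}{4} = 5 ⇒ A = \frac{11}{4}.
So h(n) = \frac{11 \left(-1\right)^{n}}{4} + \frac{7 n}{2} + \frac{9}{4}.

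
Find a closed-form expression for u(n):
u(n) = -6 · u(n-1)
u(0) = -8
Pure geometric recurrence with ratio -6.
By induction u(n) = u(0) · (-6)^n = - 8 \left(-6\right)^{n}.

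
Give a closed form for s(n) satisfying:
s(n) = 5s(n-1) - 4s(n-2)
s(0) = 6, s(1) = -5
Characteristic equation: x² - 5x + 4 = 0, which factors as (x - (1))(x - (4)) = 0.
Roots r₁ = 1, r₂ = 4 (distinct).
General solution: s(n) = A·(1)^n + B·(4)^n.
From s(0) = 6: A + B = 6.
From s(1) = -5: A + 4B = -5.
Solving: A = \frac{29}{3}, B = - \frac{11}{3}.
So s(n) = \frac{29}{3} - \frac{11 \cdot 4^{n}}{3}.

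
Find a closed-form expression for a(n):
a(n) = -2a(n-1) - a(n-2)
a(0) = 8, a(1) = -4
Characteristic equation: x² + 2x + 1 = 0, which is (x - (-1))².
Repeated root r = -1.
General solution: a(n) = (A + Bn)·(-1)^n.
From a(0) = 8: A = 8.
From a(1) = -4: (A + B)·(-1) = -4 ⇒ B = -4.
So a(n) = \left(8 - 4 n\right) \cdot (-1)^n.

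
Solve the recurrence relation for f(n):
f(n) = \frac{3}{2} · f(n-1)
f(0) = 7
Pure geometric recurrence with ratio \frac{3}{2}.
By induction f(n) = f(0) · (\frac{3}{2})^n = 7 \left(\frac{3}{2}\right)^{n}.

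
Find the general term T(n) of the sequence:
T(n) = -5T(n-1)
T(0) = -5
This is a homogeneous first-order recurrence with ratio -5.
By induction T(n) = T(0) · (-5)^n = - 5 \left(-5\right)^{n}.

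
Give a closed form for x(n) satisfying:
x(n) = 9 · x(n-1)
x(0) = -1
Pure geometric recurrence with ratio 9.
By induction x(n) = x(0) · (9)^n = - 9^{n}.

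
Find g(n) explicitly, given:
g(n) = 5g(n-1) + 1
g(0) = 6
First-order linear non-homogeneous.
Homogeneous solution: g_h(n) = A·(5)^n.
Try constant particular solution g_p = K: K = 5K + 1 ⇒ K = - \frac{1}{4}.
General: g(n) = A·(5)^n - \frac{1}{4}.
Apply g(0) = 6: A - \frac{1}{4} = 6 ⇒ A = \frac{25}{4}.
So g(n) = \frac{25 \cdot 5^{n}}{4} - \frac{1}{4}.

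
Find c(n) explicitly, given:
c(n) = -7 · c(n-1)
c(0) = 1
Pure geometric recurrence with ratio -7.
By induction c(n) = c(0) · (-7)^n = \left(-7\right)^{n}.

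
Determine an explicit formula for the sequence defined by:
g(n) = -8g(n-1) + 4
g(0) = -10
First-order linear non-homogeneous.
Homogeneous solution: g_h(n) = A·(-8)^n.
Try constant particular solution g_p = K: K = -8K + 4 ⇒ K = \frac{4}{9}.
General: g(n) = A·(-8)^n + \frac{4}{9}.
Apply g(0) = -10: A + \frac{4}{9} = -10 ⇒ A = - \frac{94}{9}.
So g(n) = \frac{4}{9} - \frac{94 \left(-8\right)^{n}}{9}.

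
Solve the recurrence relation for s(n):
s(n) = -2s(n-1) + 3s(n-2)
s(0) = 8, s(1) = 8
Characteristic equation: x² + 2x - 3 = 0, which factors as (x - (-3))(x - (1)) = 0.
Roots r₁ = -3, r₂ = 1 (distinct).
General solution: s(n) = A·(-3)^n + B·(1)^n.
From s(0) = 8: A + B = 8.
From s(1) = 8: -3A + B = 8.
Solving: A = 0, B = 8.
So s(n) = 8.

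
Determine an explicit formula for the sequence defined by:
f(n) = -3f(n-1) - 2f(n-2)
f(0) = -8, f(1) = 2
Characteristic equation: x² + 3x + 2 = 0, which factors as (x - (-2))(x - (-1)) = 0.
Roots r₁ = -2, r₂ = -1 (distinct).
General solution: f(n) = A·(-2)^n + B·(-1)^n.
From f(0) = -8: A + B = -8.
From f(1) = 2: -2A - B = 2.
Solving: A = 6, B = -14.
So f(n) = - 14 \left(-1\right)^{n} + 6 \left(-2\right)^{n}.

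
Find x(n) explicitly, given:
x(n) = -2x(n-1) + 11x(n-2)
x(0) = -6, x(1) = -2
Characteristic equation: x² + 2x - 11 = 0.
Discriminant Δ = (-2)² + 4·(11) = 48.
Roots r₁,₂ = (-2 ± √48)/2, so r₁ = -1 + 2 \sqrt{3}, r₂ = - 2 \sqrt{3} - 1.
General solution: x(n) = A·r₁^n + B·r₂^n.
From the initial conditions, A + B = -6 and r₁A + r₂B = -2.
Since r₁ - r₂ = √48: A = (-2 - (-6)r₂)/√48 = -3 - \frac{2 \sqrt{3}}{3}, and B = -6 - A = -3 + \frac{2 \sqrt{3}}{3}.
So x(n) = \left(-3 - \frac{2 \sqrt{3}}{3}\right)\left(-1 + 2 \sqrt{3}\right)^n + \left(-3 + \frac{2 \sqrt{3}}{3}\right)\left(- 2 \sqrt{3} - 1\right)^n.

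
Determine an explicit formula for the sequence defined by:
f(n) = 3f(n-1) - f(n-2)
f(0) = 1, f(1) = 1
Characteristic equation: x² - 3x + 1 = 0.
Discriminant Δ = (3)² + 4·(-1) = 5.
Roots r₁,₂ = (3 ± √5)/2, so r₁ = \frac{\sqrt{5}}{2} + \frac{3}{2}, r₂ = \frac{3}{2} - \frac{\sqrt{5}}{2}.
General solution: f(n) = A·r₁^n + B·r₂^n.
From the initial conditions, A + B = 1 and r₁A + r₂B = 1.
Since r₁ - r₂ = √5: A = (1 - (1)r₂)/√5 = \frac{1}{2} - \frac{\sqrt{5}}{10}, and B = 1 - A = \frac{\sqrt{5}}{10} + \frac{1}{2}.
So f(n) = \left(\frac{1}{2} - \frac{\sqrt{5}}{10}\right)\left(\frac{\sqrt{5}}{2} + \frac{3}{2}\right)^n + \left(\frac{\sqrt{5}}{10} + \frac{1}{2}\right)\left(\frac{3}{2} - \frac{\sqrt{5}}{2}\right)^n.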